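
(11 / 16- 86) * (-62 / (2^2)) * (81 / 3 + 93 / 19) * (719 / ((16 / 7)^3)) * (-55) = -173909246586075 / 1245184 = -139665500.51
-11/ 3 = -3.67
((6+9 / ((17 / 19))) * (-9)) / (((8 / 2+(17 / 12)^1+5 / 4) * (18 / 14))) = -5733 / 340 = -16.86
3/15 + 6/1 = 31/5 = 6.20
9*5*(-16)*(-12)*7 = 60480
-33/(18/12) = -22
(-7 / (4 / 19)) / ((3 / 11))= -1463 / 12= -121.92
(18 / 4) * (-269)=-2421 / 2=-1210.50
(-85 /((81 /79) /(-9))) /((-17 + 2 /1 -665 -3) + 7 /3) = -6715 /6126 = -1.10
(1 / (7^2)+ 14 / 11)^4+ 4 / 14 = 260125370607 / 84402451441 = 3.08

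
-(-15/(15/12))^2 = -144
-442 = -442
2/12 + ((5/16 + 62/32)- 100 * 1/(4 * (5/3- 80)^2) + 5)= 196493/26508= 7.41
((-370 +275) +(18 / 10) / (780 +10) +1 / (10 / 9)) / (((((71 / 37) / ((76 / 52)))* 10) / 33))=-4311371757 / 18229250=-236.51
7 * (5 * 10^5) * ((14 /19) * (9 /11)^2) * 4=15876000000 /2299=6905611.14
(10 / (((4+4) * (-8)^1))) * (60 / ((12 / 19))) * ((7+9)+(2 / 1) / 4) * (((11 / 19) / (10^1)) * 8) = -1815 / 16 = -113.44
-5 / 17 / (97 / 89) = -0.27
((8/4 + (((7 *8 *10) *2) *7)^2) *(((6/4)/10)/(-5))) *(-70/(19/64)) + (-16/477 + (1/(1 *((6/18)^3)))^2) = 19702462960603/45315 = 434788987.32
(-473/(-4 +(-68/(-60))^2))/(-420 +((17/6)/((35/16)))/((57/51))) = -212317875/510544268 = -0.42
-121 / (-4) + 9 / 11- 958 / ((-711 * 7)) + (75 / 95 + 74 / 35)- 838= -16722882731 / 20803860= -803.84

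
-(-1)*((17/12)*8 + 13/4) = 175/12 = 14.58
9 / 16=0.56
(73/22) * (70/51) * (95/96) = 242725/53856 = 4.51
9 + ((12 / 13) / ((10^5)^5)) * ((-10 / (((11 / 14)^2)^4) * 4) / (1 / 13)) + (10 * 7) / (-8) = 13083427795410156249982705597 / 52333711181640625000000000000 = 0.25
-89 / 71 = -1.25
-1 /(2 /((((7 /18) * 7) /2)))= -49 /72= -0.68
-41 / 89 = -0.46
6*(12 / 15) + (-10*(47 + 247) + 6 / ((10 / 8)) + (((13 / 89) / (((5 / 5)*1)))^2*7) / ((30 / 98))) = -348117509 / 118815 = -2929.91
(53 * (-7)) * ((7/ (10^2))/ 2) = -2597/ 200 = -12.98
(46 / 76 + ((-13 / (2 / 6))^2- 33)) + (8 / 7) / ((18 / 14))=509407 / 342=1489.49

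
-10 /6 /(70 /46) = -23 /21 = -1.10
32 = 32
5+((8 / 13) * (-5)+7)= 116 / 13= 8.92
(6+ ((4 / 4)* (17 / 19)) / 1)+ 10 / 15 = 431 / 57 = 7.56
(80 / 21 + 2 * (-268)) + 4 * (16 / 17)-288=-291464 / 357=-816.43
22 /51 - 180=-9158 /51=-179.57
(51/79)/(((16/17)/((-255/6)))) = -73695/2528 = -29.15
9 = 9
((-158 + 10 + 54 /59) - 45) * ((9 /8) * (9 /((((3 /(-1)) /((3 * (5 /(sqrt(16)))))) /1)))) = 4589865 /1888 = 2431.07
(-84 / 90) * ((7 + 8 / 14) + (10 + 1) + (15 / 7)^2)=-454 / 21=-21.62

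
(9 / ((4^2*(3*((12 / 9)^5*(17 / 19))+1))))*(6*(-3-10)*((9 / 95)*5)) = -1.69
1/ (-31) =-1/ 31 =-0.03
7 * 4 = 28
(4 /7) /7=0.08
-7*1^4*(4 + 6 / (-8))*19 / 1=-1729 / 4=-432.25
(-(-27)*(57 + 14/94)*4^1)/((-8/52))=-1885572/47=-40118.55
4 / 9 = 0.44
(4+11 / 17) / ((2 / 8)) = 316 / 17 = 18.59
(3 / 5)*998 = 2994 / 5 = 598.80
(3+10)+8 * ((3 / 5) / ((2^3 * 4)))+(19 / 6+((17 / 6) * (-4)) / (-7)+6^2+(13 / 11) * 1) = 84881 / 1540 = 55.12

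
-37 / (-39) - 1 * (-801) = 801.95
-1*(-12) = 12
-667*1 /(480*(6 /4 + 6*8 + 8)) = -29 /1200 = -0.02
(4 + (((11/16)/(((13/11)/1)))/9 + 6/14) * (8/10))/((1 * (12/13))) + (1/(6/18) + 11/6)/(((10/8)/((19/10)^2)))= 7075951/378000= 18.72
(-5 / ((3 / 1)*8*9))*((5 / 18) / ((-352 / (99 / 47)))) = 25 / 649728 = 0.00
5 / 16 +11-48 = -587 / 16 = -36.69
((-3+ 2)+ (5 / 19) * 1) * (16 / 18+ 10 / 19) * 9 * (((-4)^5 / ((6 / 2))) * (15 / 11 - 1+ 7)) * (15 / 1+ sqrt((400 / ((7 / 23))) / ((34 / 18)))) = 976060.23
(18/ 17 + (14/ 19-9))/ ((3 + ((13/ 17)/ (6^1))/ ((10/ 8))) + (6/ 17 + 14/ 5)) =-6981/ 6061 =-1.15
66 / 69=22 / 23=0.96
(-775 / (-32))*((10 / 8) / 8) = 3875 / 1024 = 3.78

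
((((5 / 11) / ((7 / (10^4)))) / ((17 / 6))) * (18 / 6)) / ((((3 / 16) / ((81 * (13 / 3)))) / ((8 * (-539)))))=-5549929411.76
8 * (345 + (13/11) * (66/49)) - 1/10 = 1358591/490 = 2772.63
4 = 4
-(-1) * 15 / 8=15 / 8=1.88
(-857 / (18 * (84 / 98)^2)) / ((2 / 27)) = -41993 / 48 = -874.85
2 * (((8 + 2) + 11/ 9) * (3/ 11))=6.12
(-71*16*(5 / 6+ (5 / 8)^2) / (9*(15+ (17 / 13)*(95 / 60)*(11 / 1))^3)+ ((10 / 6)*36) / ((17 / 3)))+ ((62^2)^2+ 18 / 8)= 2896189818910198547 / 196001722156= 14776348.84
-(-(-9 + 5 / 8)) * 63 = -4221 / 8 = -527.62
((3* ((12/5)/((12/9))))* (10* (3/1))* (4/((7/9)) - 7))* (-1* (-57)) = -17148.86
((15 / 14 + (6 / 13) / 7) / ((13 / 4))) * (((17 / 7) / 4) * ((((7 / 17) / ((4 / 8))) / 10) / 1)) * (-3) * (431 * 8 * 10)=-2141208 / 1183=-1809.98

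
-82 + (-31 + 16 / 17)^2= 821.53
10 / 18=5 / 9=0.56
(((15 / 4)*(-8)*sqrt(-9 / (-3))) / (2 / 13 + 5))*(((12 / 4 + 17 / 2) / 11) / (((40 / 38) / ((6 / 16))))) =-51129*sqrt(3) / 23584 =-3.76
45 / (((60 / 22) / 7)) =231 / 2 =115.50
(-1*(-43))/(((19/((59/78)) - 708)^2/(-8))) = -299366/405821025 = -0.00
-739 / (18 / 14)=-5173 / 9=-574.78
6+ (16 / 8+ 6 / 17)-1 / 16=8.29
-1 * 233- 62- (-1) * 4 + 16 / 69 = -20063 / 69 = -290.77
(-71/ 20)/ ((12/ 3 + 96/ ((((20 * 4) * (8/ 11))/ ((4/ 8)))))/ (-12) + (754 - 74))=-0.01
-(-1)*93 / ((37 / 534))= 49662 / 37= 1342.22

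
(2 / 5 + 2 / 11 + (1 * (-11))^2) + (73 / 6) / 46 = 1849627 / 15180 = 121.85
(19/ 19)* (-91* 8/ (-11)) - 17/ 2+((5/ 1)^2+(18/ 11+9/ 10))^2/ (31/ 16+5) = 112134953/ 671550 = 166.98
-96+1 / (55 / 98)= -94.22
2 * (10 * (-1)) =-20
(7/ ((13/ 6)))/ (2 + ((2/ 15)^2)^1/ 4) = 1.61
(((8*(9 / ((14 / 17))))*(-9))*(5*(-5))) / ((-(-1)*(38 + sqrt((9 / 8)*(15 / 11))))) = 460468800 / 888559-826200*sqrt(330) / 888559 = 501.33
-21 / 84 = -1 / 4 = -0.25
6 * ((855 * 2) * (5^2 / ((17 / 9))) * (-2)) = -271588.24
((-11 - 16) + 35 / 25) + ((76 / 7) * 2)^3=17515136 / 1715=10212.91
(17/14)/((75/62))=527/525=1.00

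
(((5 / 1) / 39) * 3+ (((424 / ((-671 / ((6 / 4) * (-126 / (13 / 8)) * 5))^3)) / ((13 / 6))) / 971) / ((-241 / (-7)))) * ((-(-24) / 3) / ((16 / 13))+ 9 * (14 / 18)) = 21176265779230950495 / 4038380515920341162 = 5.24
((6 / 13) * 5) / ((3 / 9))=90 / 13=6.92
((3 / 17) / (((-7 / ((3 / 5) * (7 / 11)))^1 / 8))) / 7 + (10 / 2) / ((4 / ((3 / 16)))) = 0.22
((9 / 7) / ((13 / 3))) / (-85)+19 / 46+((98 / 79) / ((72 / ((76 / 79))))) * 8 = 10835188067 / 19985491890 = 0.54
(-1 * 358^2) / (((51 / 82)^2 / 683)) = -588592144688 / 2601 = -226294557.74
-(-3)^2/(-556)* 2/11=9/3058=0.00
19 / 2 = 9.50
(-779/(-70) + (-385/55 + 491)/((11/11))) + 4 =34939/70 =499.13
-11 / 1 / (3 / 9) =-33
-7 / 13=-0.54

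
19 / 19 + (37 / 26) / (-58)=1471 / 1508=0.98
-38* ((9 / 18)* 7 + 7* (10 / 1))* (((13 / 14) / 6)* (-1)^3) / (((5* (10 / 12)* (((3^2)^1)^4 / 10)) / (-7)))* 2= -24206 / 10935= -2.21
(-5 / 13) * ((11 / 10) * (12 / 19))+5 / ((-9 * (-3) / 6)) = 1876 / 2223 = 0.84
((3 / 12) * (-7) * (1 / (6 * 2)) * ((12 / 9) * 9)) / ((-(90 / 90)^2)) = 7 / 4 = 1.75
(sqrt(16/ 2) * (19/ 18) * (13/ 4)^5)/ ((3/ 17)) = 6134.38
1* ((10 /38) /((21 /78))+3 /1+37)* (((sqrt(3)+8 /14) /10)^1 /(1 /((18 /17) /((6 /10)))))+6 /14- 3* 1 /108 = 2582761 /569772+16350* sqrt(3) /2261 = 17.06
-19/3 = -6.33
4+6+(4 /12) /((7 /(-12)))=66 /7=9.43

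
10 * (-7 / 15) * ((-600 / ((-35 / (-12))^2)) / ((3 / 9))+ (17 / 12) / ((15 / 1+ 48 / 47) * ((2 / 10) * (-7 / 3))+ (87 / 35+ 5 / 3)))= 8020217 / 8106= 989.42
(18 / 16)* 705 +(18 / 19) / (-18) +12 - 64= 112643 / 152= 741.07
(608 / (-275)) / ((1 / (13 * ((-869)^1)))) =624416 / 25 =24976.64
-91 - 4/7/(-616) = -98097/1078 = -91.00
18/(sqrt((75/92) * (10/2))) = 12 * sqrt(345)/25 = 8.92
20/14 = 10/7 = 1.43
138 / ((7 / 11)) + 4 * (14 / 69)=105134 / 483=217.67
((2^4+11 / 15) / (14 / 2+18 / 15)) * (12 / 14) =502 / 287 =1.75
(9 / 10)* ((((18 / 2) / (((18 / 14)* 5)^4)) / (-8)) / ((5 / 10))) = -2401 / 2025000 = -0.00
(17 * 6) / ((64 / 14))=357 / 16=22.31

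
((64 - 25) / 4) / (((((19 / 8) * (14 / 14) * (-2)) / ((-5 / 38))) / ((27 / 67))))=5265 / 48374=0.11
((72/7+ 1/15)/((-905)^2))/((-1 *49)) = -1087/4213883625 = -0.00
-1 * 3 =-3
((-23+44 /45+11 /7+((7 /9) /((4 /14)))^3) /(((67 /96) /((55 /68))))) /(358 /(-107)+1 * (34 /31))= 2068849387 /14453294940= 0.14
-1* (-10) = 10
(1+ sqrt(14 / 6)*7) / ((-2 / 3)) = -7*sqrt(21) / 2- 3 / 2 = -17.54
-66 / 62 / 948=-11 / 9796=-0.00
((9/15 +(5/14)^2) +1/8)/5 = 1671/9800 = 0.17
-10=-10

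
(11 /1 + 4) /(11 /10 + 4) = 50 /17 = 2.94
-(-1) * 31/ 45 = 31/ 45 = 0.69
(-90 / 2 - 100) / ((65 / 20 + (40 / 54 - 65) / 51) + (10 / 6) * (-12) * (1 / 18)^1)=-798660 / 4841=-164.98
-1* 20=-20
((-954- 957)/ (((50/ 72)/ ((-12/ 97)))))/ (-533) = -63504/ 99425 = -0.64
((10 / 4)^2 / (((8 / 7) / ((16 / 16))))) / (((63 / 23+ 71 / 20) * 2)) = 20125 / 46288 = 0.43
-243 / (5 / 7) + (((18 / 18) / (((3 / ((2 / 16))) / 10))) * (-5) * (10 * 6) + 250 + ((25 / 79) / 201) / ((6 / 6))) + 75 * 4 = 6732821 / 79395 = 84.80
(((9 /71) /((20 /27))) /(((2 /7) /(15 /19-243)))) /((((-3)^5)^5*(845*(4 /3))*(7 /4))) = 59 /679419311559300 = 0.00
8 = 8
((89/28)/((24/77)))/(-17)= -979/1632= -0.60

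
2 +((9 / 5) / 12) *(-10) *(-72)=110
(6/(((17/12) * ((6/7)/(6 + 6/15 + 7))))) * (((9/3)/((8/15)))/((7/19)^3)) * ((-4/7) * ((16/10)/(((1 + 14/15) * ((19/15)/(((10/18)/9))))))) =-29024400/169099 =-171.64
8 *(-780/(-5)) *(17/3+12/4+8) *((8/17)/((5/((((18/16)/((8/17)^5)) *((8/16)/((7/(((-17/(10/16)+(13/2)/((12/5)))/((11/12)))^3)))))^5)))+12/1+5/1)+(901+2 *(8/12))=-8242236244203350148262682350303354847611487579111254997821350470005233153712904314449869/3259202576134526805730085554128049826419231948800000000000000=-2528911919914714655559298000.00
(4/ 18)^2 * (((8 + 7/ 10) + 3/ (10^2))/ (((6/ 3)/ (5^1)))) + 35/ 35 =187/ 90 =2.08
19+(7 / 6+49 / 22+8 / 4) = 24.39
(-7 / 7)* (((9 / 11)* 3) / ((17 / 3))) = -81 / 187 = -0.43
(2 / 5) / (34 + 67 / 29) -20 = -19.99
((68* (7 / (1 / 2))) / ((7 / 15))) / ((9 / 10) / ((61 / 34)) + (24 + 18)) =207400 / 4321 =48.00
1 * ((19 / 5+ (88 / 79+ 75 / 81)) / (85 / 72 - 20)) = -498256 / 1605675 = -0.31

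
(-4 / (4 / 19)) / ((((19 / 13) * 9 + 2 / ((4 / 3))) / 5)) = -2470 / 381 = -6.48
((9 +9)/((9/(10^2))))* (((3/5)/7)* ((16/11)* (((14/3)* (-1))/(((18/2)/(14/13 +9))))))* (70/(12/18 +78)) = -2934400/25311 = -115.93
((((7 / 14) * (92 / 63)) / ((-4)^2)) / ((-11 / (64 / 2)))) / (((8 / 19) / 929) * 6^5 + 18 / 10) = -8119460 / 325640007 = -0.02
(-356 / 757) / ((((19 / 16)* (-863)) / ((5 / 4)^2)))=8900 / 12412529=0.00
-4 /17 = -0.24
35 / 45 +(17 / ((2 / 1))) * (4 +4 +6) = 1078 / 9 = 119.78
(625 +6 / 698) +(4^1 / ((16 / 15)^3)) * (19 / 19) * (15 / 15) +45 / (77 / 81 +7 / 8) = 276053024461 / 422775808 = 652.95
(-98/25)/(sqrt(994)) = -7 * sqrt(994)/1775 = -0.12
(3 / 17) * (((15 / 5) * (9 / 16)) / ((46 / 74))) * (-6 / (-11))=8991 / 34408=0.26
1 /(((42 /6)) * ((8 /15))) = 15 /56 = 0.27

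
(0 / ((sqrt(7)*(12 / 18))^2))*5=0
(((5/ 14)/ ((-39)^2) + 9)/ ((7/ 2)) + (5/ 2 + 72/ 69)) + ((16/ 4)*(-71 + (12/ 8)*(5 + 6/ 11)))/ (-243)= 7.15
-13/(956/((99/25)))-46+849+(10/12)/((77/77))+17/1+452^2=14707446689/71700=205124.78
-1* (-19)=19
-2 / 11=-0.18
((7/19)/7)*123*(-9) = -58.26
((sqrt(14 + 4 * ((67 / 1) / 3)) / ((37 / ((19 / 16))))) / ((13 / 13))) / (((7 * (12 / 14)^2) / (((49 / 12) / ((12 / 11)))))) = 71687 * sqrt(930) / 9206784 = 0.24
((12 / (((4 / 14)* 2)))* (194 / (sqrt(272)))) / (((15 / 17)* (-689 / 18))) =-6111* sqrt(17) / 3445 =-7.31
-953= -953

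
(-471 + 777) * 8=2448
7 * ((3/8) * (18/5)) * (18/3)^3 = 10206/5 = 2041.20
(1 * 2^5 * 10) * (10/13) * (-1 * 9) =-28800/13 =-2215.38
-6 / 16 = -3 / 8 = -0.38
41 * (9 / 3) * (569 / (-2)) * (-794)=27784839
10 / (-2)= -5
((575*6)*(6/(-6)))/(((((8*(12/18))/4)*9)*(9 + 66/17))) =-9775/438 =-22.32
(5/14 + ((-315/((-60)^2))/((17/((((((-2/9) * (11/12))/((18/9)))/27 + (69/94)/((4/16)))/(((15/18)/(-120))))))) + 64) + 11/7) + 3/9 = 620069249/9060660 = 68.44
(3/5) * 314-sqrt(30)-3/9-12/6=2791/15-sqrt(30)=180.59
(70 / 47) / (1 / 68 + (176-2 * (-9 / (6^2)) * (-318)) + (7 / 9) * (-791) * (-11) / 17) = 42840 / 11939927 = 0.00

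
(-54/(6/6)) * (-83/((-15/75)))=-22410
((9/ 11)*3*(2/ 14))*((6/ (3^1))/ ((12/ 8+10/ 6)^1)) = 324/ 1463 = 0.22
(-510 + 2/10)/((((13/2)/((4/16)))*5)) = -2549/650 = -3.92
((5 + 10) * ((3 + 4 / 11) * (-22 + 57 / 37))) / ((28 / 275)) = -283875 / 28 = -10138.39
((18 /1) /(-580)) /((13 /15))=-27 /754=-0.04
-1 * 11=-11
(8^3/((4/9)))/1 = 1152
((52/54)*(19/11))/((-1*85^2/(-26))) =12844/2145825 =0.01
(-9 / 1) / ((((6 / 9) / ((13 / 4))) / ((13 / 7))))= -4563 / 56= -81.48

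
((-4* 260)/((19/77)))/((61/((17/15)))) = -78.31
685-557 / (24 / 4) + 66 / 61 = 217129 / 366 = 593.25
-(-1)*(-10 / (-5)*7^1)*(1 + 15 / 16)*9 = 1953 / 8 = 244.12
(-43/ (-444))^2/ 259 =0.00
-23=-23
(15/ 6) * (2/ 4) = 1.25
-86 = -86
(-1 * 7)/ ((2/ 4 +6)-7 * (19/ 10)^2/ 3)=2100/ 577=3.64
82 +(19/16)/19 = 1313/16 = 82.06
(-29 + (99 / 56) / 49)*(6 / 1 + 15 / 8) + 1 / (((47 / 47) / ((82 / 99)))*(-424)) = -3753174515 / 16454592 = -228.09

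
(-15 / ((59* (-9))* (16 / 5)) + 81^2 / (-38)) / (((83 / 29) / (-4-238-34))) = 6196363967 / 372172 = 16649.19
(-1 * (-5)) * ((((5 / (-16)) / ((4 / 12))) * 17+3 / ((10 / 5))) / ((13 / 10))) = -55.53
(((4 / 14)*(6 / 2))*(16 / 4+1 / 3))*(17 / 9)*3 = 442 / 21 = 21.05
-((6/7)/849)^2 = -4/3924361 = -0.00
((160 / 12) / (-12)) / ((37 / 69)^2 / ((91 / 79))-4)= 481390 / 1624853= 0.30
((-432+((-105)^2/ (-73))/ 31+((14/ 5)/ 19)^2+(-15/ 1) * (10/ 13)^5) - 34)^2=12968305402132982010073864335921/ 57503867155928480534625625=225520.58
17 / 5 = 3.40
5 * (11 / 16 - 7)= -505 / 16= -31.56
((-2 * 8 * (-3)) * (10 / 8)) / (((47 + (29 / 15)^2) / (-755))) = -2548125 / 2854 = -892.83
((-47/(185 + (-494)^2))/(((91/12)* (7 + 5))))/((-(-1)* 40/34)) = -799/444482220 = -0.00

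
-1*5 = -5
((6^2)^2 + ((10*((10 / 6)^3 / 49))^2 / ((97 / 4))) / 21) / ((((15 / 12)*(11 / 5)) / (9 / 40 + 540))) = 2310395397104 / 9074835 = 254593.65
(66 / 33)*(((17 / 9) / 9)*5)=2.10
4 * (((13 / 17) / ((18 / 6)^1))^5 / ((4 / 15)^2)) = 9282325 / 153344556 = 0.06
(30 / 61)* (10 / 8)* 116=4350 / 61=71.31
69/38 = 1.82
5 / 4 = 1.25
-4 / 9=-0.44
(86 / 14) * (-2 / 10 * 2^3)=-344 / 35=-9.83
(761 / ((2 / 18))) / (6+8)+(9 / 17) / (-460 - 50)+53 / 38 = 188574991 / 384370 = 490.61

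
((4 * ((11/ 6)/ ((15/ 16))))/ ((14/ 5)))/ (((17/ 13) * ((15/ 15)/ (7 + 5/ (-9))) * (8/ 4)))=66352/ 9639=6.88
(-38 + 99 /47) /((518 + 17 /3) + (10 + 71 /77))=-389697 /5804030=-0.07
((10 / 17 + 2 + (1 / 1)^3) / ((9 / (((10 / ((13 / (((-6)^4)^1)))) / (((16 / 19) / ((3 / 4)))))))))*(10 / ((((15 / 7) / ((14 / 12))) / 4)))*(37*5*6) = 1891140300 / 221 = 8557195.93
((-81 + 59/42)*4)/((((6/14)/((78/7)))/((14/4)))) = -86918/3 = -28972.67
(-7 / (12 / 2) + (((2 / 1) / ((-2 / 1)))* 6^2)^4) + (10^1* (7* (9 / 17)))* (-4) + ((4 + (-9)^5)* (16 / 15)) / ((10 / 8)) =830831581 / 510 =1629081.53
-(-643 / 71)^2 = -413449 / 5041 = -82.02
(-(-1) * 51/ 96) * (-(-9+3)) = 3.19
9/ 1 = 9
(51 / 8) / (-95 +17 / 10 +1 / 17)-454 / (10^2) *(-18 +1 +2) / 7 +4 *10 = 110202937 / 2219140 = 49.66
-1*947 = -947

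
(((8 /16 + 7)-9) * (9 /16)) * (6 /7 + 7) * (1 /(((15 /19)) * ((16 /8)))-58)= 170379 /448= 380.31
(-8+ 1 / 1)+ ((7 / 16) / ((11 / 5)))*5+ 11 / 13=-11805 / 2288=-5.16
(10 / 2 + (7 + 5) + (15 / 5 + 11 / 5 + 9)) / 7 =4.46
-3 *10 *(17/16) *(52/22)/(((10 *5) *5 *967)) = -663/2127400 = -0.00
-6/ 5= -1.20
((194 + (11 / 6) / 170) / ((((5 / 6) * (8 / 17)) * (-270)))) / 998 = -197891 / 107784000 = -0.00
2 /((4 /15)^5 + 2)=759375 /759887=1.00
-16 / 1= -16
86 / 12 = 43 / 6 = 7.17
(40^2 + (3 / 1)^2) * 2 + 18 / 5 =16108 / 5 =3221.60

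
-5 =-5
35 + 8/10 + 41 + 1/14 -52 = 1741/70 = 24.87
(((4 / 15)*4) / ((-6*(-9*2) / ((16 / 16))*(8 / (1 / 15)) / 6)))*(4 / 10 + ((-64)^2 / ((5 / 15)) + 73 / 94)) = 5775913 / 951750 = 6.07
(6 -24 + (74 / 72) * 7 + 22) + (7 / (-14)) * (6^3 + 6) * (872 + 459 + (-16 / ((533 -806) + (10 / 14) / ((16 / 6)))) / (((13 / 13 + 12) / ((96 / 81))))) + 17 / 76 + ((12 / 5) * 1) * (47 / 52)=-50156433953719 / 339518790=-147728.01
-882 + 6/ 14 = -6171/ 7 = -881.57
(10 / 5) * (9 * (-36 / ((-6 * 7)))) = 108 / 7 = 15.43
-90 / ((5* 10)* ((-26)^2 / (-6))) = 27 / 1690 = 0.02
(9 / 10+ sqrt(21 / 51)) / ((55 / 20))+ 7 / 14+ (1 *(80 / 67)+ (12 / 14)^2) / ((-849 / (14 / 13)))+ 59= 4 *sqrt(119) / 187+ 34064186053 / 569398830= 60.06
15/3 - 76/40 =31/10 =3.10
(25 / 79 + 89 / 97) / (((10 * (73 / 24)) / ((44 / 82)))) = 2496384 / 114676795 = 0.02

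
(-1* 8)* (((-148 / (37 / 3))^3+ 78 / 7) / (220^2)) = 6009 / 21175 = 0.28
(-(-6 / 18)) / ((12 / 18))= 0.50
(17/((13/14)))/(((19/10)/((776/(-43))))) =-1846880/10621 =-173.89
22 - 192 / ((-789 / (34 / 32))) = 5854 / 263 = 22.26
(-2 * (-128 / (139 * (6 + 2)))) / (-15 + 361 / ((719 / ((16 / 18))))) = -207072 / 13090603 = -0.02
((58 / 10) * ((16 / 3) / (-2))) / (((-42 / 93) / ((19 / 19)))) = 34.25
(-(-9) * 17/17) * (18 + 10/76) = 6201/38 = 163.18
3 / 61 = 0.05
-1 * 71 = -71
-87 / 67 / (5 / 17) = -1479 / 335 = -4.41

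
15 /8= 1.88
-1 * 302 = -302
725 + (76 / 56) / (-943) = 725.00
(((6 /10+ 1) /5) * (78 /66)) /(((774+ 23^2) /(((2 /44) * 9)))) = 0.00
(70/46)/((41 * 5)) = 7/943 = 0.01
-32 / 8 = -4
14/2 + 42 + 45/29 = 1466/29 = 50.55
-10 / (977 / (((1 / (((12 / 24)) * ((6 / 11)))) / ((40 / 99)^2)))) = -35937 / 156320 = -0.23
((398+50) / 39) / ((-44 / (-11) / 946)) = 105952 / 39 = 2716.72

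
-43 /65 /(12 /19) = -817 /780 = -1.05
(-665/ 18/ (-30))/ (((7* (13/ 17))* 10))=323/ 14040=0.02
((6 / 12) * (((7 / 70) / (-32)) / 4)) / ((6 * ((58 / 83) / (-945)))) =5229 / 59392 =0.09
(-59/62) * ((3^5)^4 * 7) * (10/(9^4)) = -1097425665/31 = -35400827.90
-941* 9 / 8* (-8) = 8469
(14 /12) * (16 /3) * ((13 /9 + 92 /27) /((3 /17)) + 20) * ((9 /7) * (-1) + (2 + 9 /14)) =292372 /729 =401.06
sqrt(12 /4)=sqrt(3)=1.73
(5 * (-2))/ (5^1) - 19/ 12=-43/ 12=-3.58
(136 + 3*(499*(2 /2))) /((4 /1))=1633 /4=408.25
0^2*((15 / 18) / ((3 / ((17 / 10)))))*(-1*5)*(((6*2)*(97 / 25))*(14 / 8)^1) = 0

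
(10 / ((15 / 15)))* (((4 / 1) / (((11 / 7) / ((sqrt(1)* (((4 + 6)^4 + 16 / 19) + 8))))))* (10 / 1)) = 48406400 / 19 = 2547705.26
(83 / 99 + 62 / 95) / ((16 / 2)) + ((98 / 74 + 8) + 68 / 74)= 29034811 / 2783880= 10.43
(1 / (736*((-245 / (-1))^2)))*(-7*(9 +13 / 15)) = -37 / 23667000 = -0.00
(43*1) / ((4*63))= 43 / 252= 0.17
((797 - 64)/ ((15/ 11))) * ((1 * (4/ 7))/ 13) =32252/ 1365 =23.63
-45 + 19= -26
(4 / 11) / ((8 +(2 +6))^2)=1 / 704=0.00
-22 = -22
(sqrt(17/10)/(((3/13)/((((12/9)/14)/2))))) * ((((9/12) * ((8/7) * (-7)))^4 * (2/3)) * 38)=8833.33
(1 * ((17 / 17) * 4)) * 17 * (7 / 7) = 68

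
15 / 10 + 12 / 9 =17 / 6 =2.83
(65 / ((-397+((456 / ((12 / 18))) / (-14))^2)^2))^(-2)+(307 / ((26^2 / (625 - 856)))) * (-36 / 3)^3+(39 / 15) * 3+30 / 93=3712142312.90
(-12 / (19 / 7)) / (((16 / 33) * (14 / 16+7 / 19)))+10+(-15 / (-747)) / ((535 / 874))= 23974 / 8881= 2.70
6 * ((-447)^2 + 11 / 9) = 3596584 / 3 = 1198861.33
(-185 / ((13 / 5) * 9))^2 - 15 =650290 / 13689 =47.50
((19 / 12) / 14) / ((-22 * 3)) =-19 / 11088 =-0.00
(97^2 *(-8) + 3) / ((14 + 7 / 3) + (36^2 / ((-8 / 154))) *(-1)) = -225807 / 74893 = -3.02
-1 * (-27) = 27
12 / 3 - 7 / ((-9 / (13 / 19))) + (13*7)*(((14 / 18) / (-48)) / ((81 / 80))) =127810 / 41553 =3.08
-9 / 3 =-3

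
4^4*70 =17920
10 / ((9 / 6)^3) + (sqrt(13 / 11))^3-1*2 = 26 / 27 + 13*sqrt(143) / 121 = 2.25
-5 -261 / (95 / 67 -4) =16622 / 173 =96.08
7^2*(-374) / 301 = -2618 / 43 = -60.88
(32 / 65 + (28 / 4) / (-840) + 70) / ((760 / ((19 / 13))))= 0.14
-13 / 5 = -2.60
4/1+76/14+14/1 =164/7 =23.43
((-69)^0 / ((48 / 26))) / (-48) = -13 / 1152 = -0.01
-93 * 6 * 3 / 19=-1674 / 19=-88.11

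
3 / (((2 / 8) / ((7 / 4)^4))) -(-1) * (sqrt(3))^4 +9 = 8355 / 64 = 130.55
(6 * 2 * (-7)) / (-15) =28 / 5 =5.60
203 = 203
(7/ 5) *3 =21/ 5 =4.20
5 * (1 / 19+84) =7985 / 19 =420.26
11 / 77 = 1 / 7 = 0.14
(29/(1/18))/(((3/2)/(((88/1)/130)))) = 15312/65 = 235.57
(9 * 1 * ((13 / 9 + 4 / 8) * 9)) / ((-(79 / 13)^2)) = -53235 / 12482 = -4.26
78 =78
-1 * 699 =-699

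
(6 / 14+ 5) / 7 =38 / 49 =0.78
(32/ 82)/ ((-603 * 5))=-16/ 123615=-0.00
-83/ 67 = -1.24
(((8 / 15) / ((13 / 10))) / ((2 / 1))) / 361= 8 / 14079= 0.00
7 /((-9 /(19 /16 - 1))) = -7 /48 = -0.15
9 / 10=0.90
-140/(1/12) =-1680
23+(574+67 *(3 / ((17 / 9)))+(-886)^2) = 13356890 / 17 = 785699.41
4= 4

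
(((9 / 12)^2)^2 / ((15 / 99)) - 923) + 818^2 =855299953 / 1280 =668203.09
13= 13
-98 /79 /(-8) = 49 /316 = 0.16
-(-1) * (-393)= -393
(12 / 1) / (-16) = -3 / 4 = -0.75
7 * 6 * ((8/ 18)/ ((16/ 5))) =5.83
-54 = -54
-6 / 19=-0.32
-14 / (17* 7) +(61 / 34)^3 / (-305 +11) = -1586437 / 11555376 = -0.14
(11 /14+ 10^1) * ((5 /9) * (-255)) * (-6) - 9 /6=128329 /14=9166.36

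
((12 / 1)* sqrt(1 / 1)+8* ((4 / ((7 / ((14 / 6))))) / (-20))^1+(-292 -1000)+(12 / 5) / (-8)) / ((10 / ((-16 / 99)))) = 6148 / 297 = 20.70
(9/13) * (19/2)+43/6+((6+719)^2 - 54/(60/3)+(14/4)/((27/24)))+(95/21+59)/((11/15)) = 47362635347/90090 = 525725.78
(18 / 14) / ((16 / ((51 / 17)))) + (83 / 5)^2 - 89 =523043 / 2800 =186.80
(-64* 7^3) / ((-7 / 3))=9408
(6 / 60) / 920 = 0.00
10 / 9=1.11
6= 6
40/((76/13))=130/19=6.84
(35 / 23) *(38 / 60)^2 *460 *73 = 184471 / 9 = 20496.78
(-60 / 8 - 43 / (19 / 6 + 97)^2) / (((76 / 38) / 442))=-1198065531 / 722402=-1658.45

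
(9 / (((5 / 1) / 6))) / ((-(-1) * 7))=54 / 35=1.54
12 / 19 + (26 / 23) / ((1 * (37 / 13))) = 16634 / 16169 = 1.03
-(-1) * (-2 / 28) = -1 / 14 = -0.07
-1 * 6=-6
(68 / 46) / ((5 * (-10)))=-17 / 575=-0.03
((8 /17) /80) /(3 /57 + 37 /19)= 1 /340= 0.00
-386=-386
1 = 1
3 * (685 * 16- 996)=29892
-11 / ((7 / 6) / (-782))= 51612 / 7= 7373.14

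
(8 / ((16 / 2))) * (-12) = -12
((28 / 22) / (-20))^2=49 / 12100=0.00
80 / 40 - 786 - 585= -1369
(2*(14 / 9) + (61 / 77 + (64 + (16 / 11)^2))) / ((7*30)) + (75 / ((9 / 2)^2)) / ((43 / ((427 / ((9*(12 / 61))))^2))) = 100569381976219 / 20072487204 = 5010.31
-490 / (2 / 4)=-980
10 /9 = 1.11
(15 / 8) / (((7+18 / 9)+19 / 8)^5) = 61440 / 6240321451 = 0.00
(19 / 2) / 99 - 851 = -168479 / 198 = -850.90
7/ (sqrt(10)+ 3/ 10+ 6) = 4410/ 2969 - 700 * sqrt(10)/ 2969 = 0.74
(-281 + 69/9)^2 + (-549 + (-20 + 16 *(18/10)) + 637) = 74807.91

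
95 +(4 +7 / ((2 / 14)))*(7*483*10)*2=3583955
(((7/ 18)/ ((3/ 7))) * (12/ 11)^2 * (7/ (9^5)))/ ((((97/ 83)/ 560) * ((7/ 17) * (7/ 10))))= 442489600/ 2079174339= 0.21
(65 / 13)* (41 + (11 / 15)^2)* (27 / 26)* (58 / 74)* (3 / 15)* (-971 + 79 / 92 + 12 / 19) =-688983199353 / 21019700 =-32777.97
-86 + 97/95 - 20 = -9973/95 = -104.98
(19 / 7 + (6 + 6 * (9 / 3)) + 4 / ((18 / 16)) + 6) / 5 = 457 / 63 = 7.25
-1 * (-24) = 24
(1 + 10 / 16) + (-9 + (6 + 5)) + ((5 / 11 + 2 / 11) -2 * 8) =-1033 / 88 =-11.74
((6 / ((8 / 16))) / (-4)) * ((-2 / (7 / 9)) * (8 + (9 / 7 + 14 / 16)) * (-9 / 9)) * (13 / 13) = -15363 / 196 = -78.38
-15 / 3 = -5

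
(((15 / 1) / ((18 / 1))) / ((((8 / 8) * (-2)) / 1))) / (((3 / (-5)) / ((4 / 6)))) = 25 / 54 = 0.46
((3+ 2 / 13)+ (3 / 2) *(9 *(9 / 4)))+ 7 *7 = 8583 / 104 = 82.53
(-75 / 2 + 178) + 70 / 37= 10537 / 74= 142.39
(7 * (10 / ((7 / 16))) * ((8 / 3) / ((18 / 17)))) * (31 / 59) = 337280 / 1593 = 211.73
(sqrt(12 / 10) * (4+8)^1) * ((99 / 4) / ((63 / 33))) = 1089 * sqrt(30) / 35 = 170.42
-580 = -580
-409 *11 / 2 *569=-2559931 / 2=-1279965.50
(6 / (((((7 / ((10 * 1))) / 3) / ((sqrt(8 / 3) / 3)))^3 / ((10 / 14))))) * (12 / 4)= 160000 * sqrt(6) / 2401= 163.23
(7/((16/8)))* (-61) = -427/2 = -213.50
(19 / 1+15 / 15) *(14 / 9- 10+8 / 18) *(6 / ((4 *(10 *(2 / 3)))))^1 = -36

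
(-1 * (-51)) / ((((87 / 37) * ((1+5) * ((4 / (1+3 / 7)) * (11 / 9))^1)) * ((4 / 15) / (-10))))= -707625 / 17864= -39.61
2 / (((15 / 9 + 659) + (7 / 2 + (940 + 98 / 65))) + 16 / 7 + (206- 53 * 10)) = 5460 / 3505211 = 0.00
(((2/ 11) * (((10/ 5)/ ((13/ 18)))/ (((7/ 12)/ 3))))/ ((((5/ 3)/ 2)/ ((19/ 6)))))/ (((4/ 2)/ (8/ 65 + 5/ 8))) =1197342/ 325325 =3.68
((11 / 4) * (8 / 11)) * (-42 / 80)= -21 / 20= -1.05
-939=-939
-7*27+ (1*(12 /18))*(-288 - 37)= -1217 /3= -405.67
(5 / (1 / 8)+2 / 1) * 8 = 336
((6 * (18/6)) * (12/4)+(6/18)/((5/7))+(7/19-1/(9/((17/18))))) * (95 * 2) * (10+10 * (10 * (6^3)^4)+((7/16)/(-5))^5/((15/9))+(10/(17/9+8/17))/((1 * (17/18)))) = 1084444672869995373760366009643/479084544000000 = 2263576828873851.91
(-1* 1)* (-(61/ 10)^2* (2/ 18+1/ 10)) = 70699/ 9000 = 7.86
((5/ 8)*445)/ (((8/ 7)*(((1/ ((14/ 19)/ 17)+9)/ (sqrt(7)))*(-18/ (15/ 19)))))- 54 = -54- 545125*sqrt(7)/ 1637952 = -54.88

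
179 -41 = 138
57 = 57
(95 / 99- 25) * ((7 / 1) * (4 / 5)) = -13328 / 99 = -134.63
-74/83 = -0.89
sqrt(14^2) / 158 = 7 / 79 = 0.09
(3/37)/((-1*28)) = -3/1036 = -0.00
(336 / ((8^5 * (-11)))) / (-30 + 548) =-3 / 1667072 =-0.00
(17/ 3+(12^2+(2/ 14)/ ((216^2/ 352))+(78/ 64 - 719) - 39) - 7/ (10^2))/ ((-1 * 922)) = 2478765943/ 3763972800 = 0.66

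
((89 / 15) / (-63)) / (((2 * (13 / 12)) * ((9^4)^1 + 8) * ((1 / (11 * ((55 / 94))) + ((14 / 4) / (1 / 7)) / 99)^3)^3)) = -8520369053820118622588847315600000000 / 359790228181720024933647244584742923833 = -0.02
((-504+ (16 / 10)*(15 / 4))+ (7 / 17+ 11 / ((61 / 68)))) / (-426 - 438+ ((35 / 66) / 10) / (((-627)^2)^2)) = 10267302450059741196 / 18278333346397797157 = 0.56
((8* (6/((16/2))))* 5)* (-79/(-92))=1185/46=25.76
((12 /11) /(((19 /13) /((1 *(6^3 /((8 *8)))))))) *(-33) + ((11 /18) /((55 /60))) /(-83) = -786667 /9462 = -83.14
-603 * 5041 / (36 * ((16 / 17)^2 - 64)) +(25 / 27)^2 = 23734158569 / 17729280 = 1338.70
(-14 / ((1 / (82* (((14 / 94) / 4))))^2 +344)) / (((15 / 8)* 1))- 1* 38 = -4041293842 / 106289145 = -38.02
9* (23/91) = 207/91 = 2.27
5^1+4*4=21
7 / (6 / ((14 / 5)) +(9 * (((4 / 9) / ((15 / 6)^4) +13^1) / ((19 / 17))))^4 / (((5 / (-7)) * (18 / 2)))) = -43847321319580078125 / 117428893641960636684968014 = -0.00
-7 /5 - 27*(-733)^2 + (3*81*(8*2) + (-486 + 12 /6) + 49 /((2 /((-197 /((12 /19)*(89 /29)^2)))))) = -13786543374643 /950520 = -14504211.77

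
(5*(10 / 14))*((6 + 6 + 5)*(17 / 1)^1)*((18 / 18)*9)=65025 / 7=9289.29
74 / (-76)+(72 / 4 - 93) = -2887 / 38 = -75.97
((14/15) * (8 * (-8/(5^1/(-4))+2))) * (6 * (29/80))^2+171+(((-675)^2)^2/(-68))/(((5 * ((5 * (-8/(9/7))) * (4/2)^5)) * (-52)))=-44856420967089/3960320000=-11326.46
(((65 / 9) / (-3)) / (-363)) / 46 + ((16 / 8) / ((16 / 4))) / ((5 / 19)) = 2141681 / 1127115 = 1.90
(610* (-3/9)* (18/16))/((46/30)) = -13725/92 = -149.18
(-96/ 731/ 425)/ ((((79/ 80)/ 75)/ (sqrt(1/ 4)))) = -11520/ 981733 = -0.01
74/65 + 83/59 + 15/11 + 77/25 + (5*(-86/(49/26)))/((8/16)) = -4644050679/10335325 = -449.34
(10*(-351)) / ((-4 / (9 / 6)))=5265 / 4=1316.25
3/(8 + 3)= 0.27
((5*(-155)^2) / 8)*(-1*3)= -360375 / 8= -45046.88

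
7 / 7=1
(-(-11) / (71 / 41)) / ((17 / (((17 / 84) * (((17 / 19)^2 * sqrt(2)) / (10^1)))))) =130339 * sqrt(2) / 21530040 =0.01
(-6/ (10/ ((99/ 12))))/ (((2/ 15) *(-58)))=297/ 464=0.64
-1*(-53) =53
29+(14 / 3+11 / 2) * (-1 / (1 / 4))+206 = 583 / 3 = 194.33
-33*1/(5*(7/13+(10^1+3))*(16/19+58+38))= -741/147200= -0.01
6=6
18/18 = 1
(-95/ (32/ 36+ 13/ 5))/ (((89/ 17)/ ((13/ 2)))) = -33.81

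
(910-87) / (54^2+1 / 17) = 13991 / 49573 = 0.28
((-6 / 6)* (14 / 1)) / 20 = -7 / 10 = -0.70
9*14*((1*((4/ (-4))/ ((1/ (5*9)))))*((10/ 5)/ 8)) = -2835/ 2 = -1417.50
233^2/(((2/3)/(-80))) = -6514680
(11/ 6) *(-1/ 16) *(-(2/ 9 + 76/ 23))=4015/ 9936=0.40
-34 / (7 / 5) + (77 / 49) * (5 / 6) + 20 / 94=-44935 / 1974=-22.76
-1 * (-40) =40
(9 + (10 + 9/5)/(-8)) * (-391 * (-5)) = 117691/8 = 14711.38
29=29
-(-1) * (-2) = -2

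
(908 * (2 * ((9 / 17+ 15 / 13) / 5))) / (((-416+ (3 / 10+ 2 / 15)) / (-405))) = 1641591360 / 2755207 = 595.81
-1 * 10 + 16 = 6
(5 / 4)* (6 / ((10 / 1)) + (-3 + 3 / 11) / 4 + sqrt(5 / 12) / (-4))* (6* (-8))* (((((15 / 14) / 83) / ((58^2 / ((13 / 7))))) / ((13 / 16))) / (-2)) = -75* sqrt(15) / 6840694 - 810 / 37623817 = -0.00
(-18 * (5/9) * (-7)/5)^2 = 196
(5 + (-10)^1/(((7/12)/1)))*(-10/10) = 85/7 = 12.14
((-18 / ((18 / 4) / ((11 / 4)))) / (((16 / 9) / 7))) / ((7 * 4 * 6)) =-33 / 128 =-0.26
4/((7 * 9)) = 4/63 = 0.06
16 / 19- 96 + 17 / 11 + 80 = -2845 / 209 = -13.61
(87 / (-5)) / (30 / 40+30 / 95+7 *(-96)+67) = 6612 / 229495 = 0.03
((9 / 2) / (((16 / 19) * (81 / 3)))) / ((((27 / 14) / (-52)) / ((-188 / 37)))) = 81263 / 2997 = 27.11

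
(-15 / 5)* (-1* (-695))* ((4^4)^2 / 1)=-136642560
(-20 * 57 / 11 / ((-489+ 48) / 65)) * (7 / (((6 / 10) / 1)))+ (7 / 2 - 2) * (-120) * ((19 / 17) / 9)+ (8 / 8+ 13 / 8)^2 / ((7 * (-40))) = 155.83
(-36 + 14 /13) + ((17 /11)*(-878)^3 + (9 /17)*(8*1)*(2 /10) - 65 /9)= -114429308555701 /109395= -1046019548.93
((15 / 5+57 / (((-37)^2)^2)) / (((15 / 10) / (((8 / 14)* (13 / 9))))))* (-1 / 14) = -13922480 / 118072143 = -0.12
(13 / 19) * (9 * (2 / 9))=26 / 19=1.37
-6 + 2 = -4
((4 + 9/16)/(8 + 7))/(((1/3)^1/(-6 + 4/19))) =-803/152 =-5.28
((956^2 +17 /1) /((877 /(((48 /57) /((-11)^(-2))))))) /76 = 442353252 /316597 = 1397.21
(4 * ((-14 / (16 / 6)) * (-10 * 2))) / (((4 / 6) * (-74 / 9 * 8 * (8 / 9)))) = -25515 / 2368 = -10.77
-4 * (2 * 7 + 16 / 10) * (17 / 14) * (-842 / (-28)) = -558246 / 245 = -2278.56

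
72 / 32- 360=-1431 / 4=-357.75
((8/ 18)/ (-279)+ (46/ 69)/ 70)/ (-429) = -697/ 37702665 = -0.00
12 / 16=3 / 4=0.75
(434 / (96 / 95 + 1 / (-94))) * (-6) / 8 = -2906715 / 8929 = -325.54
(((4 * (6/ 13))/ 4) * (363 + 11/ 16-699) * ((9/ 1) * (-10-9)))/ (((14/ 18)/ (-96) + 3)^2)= 51363497088/ 17373785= 2956.38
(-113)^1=-113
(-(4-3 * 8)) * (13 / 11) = 260 / 11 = 23.64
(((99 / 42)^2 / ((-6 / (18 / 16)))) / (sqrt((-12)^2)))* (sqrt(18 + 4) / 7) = -1089* sqrt(22) / 87808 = -0.06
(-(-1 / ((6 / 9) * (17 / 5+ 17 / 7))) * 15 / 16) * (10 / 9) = 875 / 3264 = 0.27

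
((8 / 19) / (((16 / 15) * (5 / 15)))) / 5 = 9 / 38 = 0.24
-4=-4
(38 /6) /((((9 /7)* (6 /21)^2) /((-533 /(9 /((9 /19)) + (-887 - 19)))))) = 3473561 /95796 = 36.26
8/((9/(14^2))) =1568/9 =174.22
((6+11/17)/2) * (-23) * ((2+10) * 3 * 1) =-46782/17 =-2751.88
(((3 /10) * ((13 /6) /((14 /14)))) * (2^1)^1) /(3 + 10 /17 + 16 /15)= 663 /2374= 0.28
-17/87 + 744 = 64711/87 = 743.80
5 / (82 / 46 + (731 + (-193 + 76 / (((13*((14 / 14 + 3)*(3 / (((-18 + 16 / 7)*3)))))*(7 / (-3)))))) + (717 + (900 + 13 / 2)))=146510 / 63676927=0.00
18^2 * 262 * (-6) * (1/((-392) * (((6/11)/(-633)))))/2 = -73884393/98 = -753922.38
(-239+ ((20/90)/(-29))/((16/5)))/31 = -499037/64728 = -7.71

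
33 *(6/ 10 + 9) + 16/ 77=122048/ 385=317.01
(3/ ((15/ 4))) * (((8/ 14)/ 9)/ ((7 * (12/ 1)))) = 4/ 6615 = 0.00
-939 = -939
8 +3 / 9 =25 / 3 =8.33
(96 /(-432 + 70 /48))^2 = 5308416 /106770889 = 0.05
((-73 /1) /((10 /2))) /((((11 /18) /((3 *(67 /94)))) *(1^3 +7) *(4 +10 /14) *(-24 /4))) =102711 /454960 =0.23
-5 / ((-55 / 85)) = 85 / 11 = 7.73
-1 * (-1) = 1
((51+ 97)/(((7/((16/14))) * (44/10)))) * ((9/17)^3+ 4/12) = 21016000/7944321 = 2.65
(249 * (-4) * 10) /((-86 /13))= 64740 /43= 1505.58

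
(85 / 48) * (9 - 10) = -85 / 48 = -1.77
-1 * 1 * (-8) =8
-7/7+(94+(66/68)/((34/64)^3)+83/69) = 580192868/5762949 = 100.68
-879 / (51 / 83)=-24319 / 17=-1430.53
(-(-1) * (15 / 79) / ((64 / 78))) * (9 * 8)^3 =6823440 / 79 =86372.66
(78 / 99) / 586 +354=3422839 / 9669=354.00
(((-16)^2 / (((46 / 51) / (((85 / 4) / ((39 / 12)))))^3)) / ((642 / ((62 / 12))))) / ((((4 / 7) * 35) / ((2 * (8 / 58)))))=897917566800 / 82945979597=10.83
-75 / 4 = -18.75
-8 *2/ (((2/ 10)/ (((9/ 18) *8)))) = -320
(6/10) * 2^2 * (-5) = -12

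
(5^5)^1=3125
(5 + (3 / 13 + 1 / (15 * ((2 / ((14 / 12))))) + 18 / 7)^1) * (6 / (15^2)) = 128437 / 614250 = 0.21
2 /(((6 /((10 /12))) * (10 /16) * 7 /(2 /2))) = 4 /63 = 0.06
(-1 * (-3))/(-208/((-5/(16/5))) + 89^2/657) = 49275/2384521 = 0.02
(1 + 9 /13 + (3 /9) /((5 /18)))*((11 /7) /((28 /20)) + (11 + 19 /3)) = 510044 /9555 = 53.38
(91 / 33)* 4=364 / 33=11.03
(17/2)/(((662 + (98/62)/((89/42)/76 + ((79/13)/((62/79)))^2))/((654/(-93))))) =-57622035079267/638190217985230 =-0.09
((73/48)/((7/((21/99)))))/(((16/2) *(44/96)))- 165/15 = -63815/5808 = -10.99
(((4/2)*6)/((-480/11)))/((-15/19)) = 209/600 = 0.35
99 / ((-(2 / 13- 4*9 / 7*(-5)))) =-819 / 214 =-3.83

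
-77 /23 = -3.35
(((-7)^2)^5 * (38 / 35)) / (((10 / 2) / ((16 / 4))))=6133748264 / 25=245349930.56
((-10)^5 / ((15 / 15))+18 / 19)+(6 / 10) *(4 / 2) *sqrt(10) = -1899982 / 19+6 *sqrt(10) / 5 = -99995.26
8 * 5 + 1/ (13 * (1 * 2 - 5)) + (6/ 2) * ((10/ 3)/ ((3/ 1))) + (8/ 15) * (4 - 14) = 1481/ 39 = 37.97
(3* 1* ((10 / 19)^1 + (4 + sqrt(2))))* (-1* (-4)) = 12* sqrt(2) + 1032 / 19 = 71.29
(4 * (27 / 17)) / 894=18 / 2533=0.01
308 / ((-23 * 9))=-308 / 207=-1.49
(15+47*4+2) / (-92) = -205 / 92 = -2.23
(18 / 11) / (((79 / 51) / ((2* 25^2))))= 1147500 / 869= 1320.48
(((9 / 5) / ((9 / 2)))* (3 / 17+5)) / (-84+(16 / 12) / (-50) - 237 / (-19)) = -50160 / 1733371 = -0.03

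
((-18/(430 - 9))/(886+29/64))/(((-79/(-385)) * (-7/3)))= 63360/628960949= 0.00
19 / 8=2.38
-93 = -93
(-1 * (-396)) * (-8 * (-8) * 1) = 25344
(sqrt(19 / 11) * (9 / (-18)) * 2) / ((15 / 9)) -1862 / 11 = -1862 / 11 -3 * sqrt(209) / 55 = -170.06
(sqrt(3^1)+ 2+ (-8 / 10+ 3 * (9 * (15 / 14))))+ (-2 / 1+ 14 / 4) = sqrt(3)+ 1107 / 35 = 33.36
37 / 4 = 9.25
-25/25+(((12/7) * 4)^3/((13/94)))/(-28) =-2630125/31213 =-84.26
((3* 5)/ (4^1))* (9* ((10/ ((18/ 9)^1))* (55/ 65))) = 7425/ 52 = 142.79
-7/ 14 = -1/ 2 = -0.50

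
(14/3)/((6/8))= 56/9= 6.22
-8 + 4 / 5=-36 / 5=-7.20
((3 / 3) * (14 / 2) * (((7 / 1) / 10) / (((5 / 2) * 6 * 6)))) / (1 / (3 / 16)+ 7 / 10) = 49 / 5430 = 0.01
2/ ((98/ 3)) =3/ 49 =0.06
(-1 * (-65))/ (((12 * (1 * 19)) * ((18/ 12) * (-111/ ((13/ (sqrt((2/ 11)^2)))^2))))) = -8.75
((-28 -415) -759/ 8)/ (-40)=4303/ 320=13.45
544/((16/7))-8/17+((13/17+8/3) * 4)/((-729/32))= 8808706/37179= 236.93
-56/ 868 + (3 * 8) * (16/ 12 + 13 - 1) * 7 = 69438/ 31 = 2239.94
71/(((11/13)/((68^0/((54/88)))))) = 3692/27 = 136.74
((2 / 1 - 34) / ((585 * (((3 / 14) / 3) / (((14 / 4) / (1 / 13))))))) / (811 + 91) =-784 / 20295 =-0.04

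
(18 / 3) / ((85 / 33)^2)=6534 / 7225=0.90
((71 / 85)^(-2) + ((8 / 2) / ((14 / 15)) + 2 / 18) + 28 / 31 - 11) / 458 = -42005987 / 4509043434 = -0.01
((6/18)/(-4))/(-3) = 1/36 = 0.03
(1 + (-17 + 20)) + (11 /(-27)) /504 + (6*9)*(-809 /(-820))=159776077 /2789640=57.27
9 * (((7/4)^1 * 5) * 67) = 21105/4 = 5276.25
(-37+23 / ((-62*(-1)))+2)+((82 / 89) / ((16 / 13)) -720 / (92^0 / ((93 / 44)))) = -377711179 / 242792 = -1555.70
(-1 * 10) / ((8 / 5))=-25 / 4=-6.25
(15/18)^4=625/1296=0.48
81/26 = 3.12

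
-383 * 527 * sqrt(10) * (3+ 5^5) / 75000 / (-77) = 78919831 * sqrt(10) / 721875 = 345.72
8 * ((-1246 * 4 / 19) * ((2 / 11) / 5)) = -79744 / 1045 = -76.31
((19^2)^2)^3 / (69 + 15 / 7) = 15493204433463127 / 498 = 31110852276030.38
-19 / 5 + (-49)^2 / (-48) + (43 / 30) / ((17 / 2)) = -72967 / 1360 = -53.65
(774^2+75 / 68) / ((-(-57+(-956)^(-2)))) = 9307808229612 / 885603967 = 10510.12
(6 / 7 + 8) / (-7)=-1.27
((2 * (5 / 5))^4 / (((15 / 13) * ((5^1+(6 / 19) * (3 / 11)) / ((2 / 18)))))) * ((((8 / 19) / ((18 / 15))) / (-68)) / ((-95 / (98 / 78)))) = 8624 / 417169035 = 0.00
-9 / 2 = -4.50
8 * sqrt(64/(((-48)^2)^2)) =1/36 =0.03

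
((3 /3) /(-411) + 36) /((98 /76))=562210 /20139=27.92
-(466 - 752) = 286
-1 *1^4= -1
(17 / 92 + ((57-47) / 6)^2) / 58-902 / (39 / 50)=-721928911 / 624312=-1156.36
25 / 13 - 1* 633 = -8204 / 13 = -631.08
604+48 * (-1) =556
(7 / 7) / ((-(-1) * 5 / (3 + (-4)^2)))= 19 / 5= 3.80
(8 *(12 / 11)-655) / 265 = -7109 / 2915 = -2.44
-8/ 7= -1.14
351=351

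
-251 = -251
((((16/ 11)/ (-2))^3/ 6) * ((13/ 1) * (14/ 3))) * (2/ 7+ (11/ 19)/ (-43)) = -1151488/ 1087427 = -1.06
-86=-86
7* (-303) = -2121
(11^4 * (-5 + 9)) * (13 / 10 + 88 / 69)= 52034114 / 345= 150823.52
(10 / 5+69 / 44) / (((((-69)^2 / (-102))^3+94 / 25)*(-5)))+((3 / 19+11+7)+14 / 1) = 32.16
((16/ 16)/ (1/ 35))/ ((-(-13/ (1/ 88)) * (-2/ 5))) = -175/ 2288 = -0.08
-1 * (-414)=414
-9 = -9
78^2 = 6084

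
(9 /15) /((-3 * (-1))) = 1 /5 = 0.20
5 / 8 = 0.62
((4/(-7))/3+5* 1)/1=101/21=4.81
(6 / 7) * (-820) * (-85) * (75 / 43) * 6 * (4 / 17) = 44280000 / 301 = 147109.63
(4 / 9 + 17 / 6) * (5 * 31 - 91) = 1888 / 9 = 209.78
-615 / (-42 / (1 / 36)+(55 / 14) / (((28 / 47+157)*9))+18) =573968430 / 1394320723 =0.41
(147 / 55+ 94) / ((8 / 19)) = 101023 / 440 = 229.60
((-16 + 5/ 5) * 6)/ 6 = -15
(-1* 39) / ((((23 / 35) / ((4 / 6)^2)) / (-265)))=482300 / 69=6989.86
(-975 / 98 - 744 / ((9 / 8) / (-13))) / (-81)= -2524691 / 23814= -106.02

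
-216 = -216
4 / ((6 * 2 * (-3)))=-1 / 9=-0.11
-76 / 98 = -38 / 49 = -0.78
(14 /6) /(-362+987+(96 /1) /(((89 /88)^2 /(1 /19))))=0.00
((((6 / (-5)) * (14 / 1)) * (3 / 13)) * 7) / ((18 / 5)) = -98 / 13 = -7.54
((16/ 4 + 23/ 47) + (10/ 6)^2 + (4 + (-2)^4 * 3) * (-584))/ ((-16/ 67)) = 430226765/ 3384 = 127135.57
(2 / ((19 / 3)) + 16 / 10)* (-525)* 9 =-171990 / 19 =-9052.11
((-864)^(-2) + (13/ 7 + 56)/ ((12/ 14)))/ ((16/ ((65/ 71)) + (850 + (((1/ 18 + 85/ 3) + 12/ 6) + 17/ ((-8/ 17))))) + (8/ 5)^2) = 16376256325/ 209689057152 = 0.08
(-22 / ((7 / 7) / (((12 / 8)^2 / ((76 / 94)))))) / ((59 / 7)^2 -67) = -2303 / 152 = -15.15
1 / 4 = 0.25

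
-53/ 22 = -2.41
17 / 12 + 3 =4.42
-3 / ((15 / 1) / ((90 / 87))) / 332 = -0.00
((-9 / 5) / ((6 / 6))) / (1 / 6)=-54 / 5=-10.80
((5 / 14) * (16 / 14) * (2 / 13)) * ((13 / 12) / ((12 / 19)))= 95 / 882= 0.11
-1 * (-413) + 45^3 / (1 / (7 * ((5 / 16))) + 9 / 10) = 1283597 / 19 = 67557.74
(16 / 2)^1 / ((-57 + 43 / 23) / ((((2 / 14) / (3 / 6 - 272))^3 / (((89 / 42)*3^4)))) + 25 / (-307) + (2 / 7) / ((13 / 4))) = 20561632 / 166950748162682232293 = 0.00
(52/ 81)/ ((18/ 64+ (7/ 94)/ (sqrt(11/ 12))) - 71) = -91501091968/ 10079569935243 - 17518592 * sqrt(33)/ 10079569935243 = -0.01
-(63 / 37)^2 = -3969 / 1369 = -2.90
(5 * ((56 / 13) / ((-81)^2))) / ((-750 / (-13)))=28 / 492075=0.00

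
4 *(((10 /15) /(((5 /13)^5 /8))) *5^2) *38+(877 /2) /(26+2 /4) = 47858511403 /19875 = 2407975.42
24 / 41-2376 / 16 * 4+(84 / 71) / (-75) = -43186898 / 72775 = -593.43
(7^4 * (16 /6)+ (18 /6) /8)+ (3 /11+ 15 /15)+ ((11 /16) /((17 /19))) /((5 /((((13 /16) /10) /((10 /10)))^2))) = 7358097293593 /1148928000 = 6404.32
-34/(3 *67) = -34/201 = -0.17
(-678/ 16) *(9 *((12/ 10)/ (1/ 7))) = -64071/ 20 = -3203.55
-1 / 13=-0.08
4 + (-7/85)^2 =28949/7225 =4.01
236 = 236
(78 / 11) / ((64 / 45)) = 1755 / 352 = 4.99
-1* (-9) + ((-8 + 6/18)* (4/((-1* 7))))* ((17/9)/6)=5885/567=10.38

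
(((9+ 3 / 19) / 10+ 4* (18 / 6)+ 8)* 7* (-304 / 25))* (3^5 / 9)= -6008688 / 125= -48069.50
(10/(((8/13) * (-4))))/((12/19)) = -1235/192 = -6.43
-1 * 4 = -4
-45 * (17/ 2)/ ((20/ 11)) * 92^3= -163816488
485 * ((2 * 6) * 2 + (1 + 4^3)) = 43165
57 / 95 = 3 / 5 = 0.60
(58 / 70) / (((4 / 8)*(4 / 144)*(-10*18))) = -58 / 175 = -0.33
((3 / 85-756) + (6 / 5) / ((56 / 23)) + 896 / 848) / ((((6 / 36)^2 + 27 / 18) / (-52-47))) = 7708117059 / 157675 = 48886.11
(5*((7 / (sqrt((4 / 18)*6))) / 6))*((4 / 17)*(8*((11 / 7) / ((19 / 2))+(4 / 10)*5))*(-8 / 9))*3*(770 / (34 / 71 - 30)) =34988800*sqrt(3) / 42313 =1432.24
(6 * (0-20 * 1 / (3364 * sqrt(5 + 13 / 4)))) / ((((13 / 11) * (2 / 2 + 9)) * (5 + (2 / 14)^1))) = -7 * sqrt(33) / 196794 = -0.00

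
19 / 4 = 4.75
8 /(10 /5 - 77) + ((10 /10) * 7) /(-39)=-93 /325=-0.29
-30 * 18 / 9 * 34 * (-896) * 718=1312389120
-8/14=-4/7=-0.57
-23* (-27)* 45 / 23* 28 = 34020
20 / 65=0.31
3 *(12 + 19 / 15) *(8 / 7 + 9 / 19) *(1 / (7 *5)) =8557 / 4655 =1.84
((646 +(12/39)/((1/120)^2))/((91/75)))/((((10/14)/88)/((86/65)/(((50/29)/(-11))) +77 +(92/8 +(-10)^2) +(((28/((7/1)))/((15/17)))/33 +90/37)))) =573957555531736/6096675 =94142718.04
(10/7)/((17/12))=120/119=1.01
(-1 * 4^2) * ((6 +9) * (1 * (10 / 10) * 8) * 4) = -7680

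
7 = 7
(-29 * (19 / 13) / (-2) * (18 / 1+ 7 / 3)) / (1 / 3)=33611 / 26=1292.73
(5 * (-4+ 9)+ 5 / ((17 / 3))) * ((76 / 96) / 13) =1045 / 663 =1.58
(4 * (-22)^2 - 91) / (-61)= -30.25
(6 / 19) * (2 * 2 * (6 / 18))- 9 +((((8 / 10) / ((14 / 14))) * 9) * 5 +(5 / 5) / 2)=1061 / 38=27.92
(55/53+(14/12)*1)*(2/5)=701/795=0.88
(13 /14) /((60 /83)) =1079 /840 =1.28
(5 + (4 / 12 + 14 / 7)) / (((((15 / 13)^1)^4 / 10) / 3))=1256684 / 10125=124.12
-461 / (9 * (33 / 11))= -461 / 27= -17.07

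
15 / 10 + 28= 59 / 2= 29.50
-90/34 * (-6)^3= 9720/17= 571.76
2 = 2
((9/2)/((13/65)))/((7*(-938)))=-45/13132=-0.00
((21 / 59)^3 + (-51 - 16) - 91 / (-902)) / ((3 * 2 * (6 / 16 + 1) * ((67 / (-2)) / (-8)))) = -396314610400 / 204795929019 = -1.94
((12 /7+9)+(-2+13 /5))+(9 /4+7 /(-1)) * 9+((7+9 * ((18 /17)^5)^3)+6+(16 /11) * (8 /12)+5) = 115669786027527900636311 /13224394497975348963660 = 8.75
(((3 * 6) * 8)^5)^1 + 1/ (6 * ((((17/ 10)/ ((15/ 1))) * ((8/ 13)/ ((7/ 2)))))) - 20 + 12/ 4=16841523066579/ 272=61917364215.36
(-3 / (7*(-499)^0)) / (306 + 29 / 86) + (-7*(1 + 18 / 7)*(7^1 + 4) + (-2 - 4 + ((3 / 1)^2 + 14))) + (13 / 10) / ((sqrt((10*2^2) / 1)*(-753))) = -47579328 / 184415 - 13*sqrt(10) / 150600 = -258.00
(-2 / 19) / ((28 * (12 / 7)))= -1 / 456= -0.00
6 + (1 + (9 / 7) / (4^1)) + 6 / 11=2423 / 308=7.87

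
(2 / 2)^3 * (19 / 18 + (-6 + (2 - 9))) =-215 / 18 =-11.94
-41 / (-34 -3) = 41 / 37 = 1.11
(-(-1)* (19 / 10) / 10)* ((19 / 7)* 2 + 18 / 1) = 779 / 175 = 4.45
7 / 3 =2.33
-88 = -88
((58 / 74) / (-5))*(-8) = 232 / 185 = 1.25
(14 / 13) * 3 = 42 / 13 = 3.23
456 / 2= 228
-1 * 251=-251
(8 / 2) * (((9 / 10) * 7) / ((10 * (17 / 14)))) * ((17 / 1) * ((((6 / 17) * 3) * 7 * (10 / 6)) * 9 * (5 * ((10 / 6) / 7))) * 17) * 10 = 793800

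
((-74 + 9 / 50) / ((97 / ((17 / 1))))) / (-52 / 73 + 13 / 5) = -4580531 / 668330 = -6.85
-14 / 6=-7 / 3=-2.33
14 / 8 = 7 / 4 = 1.75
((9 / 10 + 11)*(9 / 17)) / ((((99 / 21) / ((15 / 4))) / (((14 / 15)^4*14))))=3294172 / 61875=53.24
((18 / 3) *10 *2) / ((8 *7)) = 15 / 7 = 2.14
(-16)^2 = 256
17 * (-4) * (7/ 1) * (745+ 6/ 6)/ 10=-177548/ 5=-35509.60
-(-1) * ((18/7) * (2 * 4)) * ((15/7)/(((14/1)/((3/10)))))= 324/343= 0.94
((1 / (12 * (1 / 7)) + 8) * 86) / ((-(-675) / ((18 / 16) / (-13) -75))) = -11528687 / 140400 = -82.11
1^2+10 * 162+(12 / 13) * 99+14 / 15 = 1713.32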